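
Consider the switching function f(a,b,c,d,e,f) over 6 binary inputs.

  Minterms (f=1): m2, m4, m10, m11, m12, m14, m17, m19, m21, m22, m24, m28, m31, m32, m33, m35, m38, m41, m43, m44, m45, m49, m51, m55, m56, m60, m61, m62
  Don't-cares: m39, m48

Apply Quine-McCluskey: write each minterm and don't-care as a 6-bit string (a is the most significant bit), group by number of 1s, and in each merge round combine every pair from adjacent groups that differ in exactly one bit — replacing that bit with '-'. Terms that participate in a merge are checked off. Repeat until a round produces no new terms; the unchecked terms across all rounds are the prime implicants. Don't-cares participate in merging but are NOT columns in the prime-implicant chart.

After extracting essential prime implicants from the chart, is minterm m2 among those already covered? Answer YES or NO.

[col 0] 000010*, 000100*, 001010*, 001011*, 001100*, 001110*, 010001*, 010011*, 010101*, 010110, 011000*, 011100*, 011111, 100000*, 100001*, 100011*, 100110*, 100111*, 101001*, 101011*, 101100*, 101101*, 110000*, 110001*, 110011*, 110111*, 111000*, 111100*, 111101*, 111110*
[col 1] -01011, -01100*, -10001*, -10011*, -11000*, -11100*, 0-1100*, 00-010, 00-100, 001-10, 00101-, 0011-0, 010-01, 0100-1*, 011-00*, 1-0000*, 1-0001*, 1-0011*, 1-0111*, 1-1100*, 1-1101*, 10-001*, 10-011*, 100-11*, 1000-1*, 10000-*, 10011-, 101-01, 1010-1*, 10110-*, 11-000, 110-11*, 1100-1*, 11000-*, 111-00*, 1111-0, 11110-*
[col 2] --1100, -100-1, -11-00, 1-0-11, 1-00-1, 1-000-, 1-110-, 10-0-1
Prime implicants: --1100, -01011, -100-1, -11-00, 00-010, 00-100, 001-10, 00101-, 0011-0, 010-01, 010110, 011111, 1-0-11, 1-00-1, 1-000-, 1-110-, 10-0-1, 10011-, 101-01, 11-000, 1111-0
PI chart (minterm → PIs covering it):
  2 | 00-010  (sole → essential)
  4 | 00-100  (sole → essential)
  10 | 00-010,001-10,00101-
  11 | -01011,00101-
  12 | --1100,00-100,0011-0
  14 | 001-10,0011-0
  17 | -100-1,010-01
  19 | -100-1  (sole → essential)
  21 | 010-01  (sole → essential)
  22 | 010110  (sole → essential)
  24 | -11-00  (sole → essential)
  28 | --1100,-11-00
  31 | 011111  (sole → essential)
  32 | 1-000-  (sole → essential)
  33 | 1-00-1,1-000-,10-0-1
  35 | 1-0-11,1-00-1,10-0-1
  38 | 10011-  (sole → essential)
  41 | 10-0-1,101-01
  43 | -01011,10-0-1
  44 | --1100,1-110-
  45 | 1-110-,101-01
  49 | -100-1,1-00-1,1-000-
  51 | -100-1,1-0-11,1-00-1
  55 | 1-0-11  (sole → essential)
  56 | -11-00,11-000
  60 | --1100,-11-00,1-110-,1111-0
  61 | 1-110-  (sole → essential)
  62 | 1111-0  (sole → essential)
Essential prime implicants: -100-1, -11-00, 00-010, 00-100, 010-01, 010110, 011111, 1-0-11, 1-000-, 1-110-, 10011-, 1111-0

YES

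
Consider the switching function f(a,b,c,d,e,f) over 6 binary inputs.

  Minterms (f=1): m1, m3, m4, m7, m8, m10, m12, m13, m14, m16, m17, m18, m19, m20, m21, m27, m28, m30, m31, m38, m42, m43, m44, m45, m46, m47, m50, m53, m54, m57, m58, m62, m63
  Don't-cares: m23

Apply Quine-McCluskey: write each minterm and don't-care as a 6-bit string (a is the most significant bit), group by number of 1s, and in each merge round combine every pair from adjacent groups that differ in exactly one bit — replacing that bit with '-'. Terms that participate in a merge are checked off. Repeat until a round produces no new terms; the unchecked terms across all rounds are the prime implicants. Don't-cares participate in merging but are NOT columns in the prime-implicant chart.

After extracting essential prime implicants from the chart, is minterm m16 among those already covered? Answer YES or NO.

Round 0: 000001✓ 000011✓ 000100✓ 000111✓ 001000✓ 001010✓ 001100✓ 001101✓ 001110✓ 010000✓ 010001✓ 010010✓ 010011✓ 010100✓ 010101✓ 010111✓ 011011✓ 011100✓ 011110✓ 011111✓ 100110✓ 101010✓ 101011✓ 101100✓ 101101✓ 101110✓ 101111✓ 110010✓ 110101✓ 110110✓ 111001 111010✓ 111110✓ 111111✓
Round 1: -01010✓ -01100✓ -01101✓ -01110✓ -10010 -10101 -11110✓ -11111✓ 0-0001✓ 0-0011✓ 0-0100✓ 0-0111✓ 0-1100✓ 0-1110✓ 00-100✓ 000-11✓ 0000-1✓ 001-00✓ 001-10✓ 0010-0✓ 0011-0✓ 00110-✓ 01-011✓ 01-100✓ 01-111✓ 010-00✓ 010-01✓ 010-11✓ 0100-0✓ 0100-1✓ 01000-✓ 01001-✓ 0101-1✓ 01010-✓ 011-11✓ 0111-0✓ 01111-✓ 1-0110✓ 1-1010✓ 1-1110✓ 1-1111✓ 10-110✓ 101-10✓ 101-11✓ 10101-✓ 1011-0✓ 1011-1✓ 10110-✓ 10111-✓ 11-010✓ 11-110✓ 110-10✓ 111-10✓ 11111-✓
Round 2: --1110 -01-10 -011-0 -0110- -1111- 0--100 0-0-11 0-00-1 0-11-0 001--0 01--11 010--1 010-0- 0100-- 1--110 1-1-10 1-111- 101-1- 1011-- 11--10
PIs = {--1110, -01-10, -011-0, -0110-, -10010, -10101, -1111-, 0--100, 0-0-11, 0-00-1, 0-11-0, 001--0, 01--11, 010--1, 010-0-, 0100--, 1--110, 1-1-10, 1-111-, 101-1-, 1011--, 11--10, 111001}
Coverage chart:
  m1: 0-00-1 ←essential
  m3: 0-0-11,0-00-1
  m4: 0--100 ←essential
  m7: 0-0-11 ←essential
  m8: 001--0 ←essential
  m10: -01-10,001--0
  m12: -011-0,-0110-,0--100,0-11-0,001--0
  m13: -0110- ←essential
  m14: --1110,-01-10,-011-0,0-11-0,001--0
  m16: 010-0-,0100--
  m17: 0-00-1,010--1,010-0-,0100--
  m18: -10010,0100--
  m19: 0-0-11,0-00-1,01--11,010--1,0100--
  m20: 0--100,010-0-
  m21: -10101,010--1,010-0-
  m27: 01--11 ←essential
  m28: 0--100,0-11-0
  m30: --1110,-1111-,0-11-0
  m31: -1111-,01--11
  m38: 1--110 ←essential
  m42: -01-10,1-1-10,101-1-
  m43: 101-1- ←essential
  m44: -011-0,-0110-,1011--
  m45: -0110-,1011--
  m46: --1110,-01-10,-011-0,1--110,1-1-10,1-111-,101-1-,1011--
  m47: 1-111-,101-1-,1011--
  m50: -10010,11--10
  m53: -10101 ←essential
  m54: 1--110,11--10
  m57: 111001 ←essential
  m58: 1-1-10,11--10
  m62: --1110,-1111-,1--110,1-1-10,1-111-,11--10
  m63: -1111-,1-111-
Essential: -0110-, -10101, 0--100, 0-0-11, 0-00-1, 001--0, 01--11, 1--110, 101-1-, 111001

NO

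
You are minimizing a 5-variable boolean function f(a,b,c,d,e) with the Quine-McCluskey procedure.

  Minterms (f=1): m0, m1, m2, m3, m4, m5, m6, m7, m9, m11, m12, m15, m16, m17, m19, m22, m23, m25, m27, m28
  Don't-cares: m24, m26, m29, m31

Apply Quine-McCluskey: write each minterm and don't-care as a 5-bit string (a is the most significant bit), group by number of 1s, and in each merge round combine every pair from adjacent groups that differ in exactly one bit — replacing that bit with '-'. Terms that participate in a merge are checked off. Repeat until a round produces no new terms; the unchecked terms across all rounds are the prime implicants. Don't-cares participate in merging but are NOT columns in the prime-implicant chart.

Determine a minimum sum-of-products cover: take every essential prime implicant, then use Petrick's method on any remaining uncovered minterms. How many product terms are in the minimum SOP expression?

[col 0] 00000*, 00001*, 00010*, 00011*, 00100*, 00101*, 00110*, 00111*, 01001*, 01011*, 01100*, 01111*, 10000*, 10001*, 10011*, 10110*, 10111*, 11000*, 11001*, 11010*, 11011*, 11100*, 11101*, 11111*
[col 1] -0000*, -0001*, -0011*, -0110*, -0111*, -1001*, -1011*, -1100, -1111*, 0-001*, 0-011*, 0-100, 0-111*, 00-00*, 00-01*, 00-10*, 00-11*, 000-0*, 000-1*, 0000-*, 0001-*, 001-0*, 001-1*, 0010-*, 0011-*, 01-11*, 010-1*, 1-000*, 1-001*, 1-011*, 1-111*, 10-11*, 100-1*, 1000-*, 1011-*, 11-00*, 11-01*, 11-11*, 110-0*, 110-1*, 1100-*, 1101-*, 111-1*, 1110-*
[col 2] --001*, --011*, --111*, -0-11*, -00-1*, -000-, -011-, -1-11*, -10-1*, 0--11*, 0-0-1*, 00--0*, 00--1*, 00-0-*, 00-1-*, 000--*, 001--*, 1--11*, 1-0-1*, 1-00-, 11--1, 11-0-, 110--
[col 3] ---11, --0-1, 00---
Prime implicants: ---11, --0-1, -000-, -011-, -1100, 0-100, 00---, 1-00-, 11--1, 11-0-, 110--
PI chart (minterm → PIs covering it):
  0 | -000-,00---
  1 | --0-1,-000-,00---
  2 | 00---  (sole → essential)
  3 | ---11,--0-1,00---
  4 | 0-100,00---
  5 | 00---  (sole → essential)
  6 | -011-,00---
  7 | ---11,-011-,00---
  9 | --0-1  (sole → essential)
  11 | ---11,--0-1
  12 | -1100,0-100
  15 | ---11  (sole → essential)
  16 | -000-,1-00-
  17 | --0-1,-000-,1-00-
  19 | ---11,--0-1
  22 | -011-  (sole → essential)
  23 | ---11,-011-
  25 | --0-1,1-00-,11--1,11-0-,110--
  27 | ---11,--0-1,11--1,110--
  28 | -1100,11-0-
Essential prime implicants: ---11, --0-1, -011-, 00---
Petrick residual → -000-, -1100
Minimum SOP uses 6 PIs: de + c'e + b'c'd' + b'cd + bcd'e' + a'b'

6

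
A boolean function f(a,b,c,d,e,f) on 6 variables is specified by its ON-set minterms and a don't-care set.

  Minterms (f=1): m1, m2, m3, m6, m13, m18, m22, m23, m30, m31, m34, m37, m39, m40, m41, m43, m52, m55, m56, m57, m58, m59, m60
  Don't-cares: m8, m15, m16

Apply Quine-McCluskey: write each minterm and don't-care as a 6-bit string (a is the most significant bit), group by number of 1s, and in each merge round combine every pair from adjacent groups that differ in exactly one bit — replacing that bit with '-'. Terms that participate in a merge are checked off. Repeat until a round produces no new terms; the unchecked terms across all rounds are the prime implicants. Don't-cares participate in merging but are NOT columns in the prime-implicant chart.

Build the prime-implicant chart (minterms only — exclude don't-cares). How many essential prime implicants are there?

size-2^0 implicants → 000001(✓)  000010(✓)  000011(✓)  000110(✓)  001000(✓)  001101(✓)  001111(✓)  010000(✓)  010010(✓)  010110(✓)  010111(✓)  011110(✓)  011111(✓)  100010(✓)  100101(✓)  100111(✓)  101000(✓)  101001(✓)  101011(✓)  110100(✓)  110111(✓)  111000(✓)  111001(✓)  111010(✓)  111011(✓)  111100(✓)
size-2^1 implicants → -00010  -01000  -10111  0-0010(✓)  0-0110(✓)  0-1111  000-10(✓)  0000-1  00001-  0011-1  01-110(✓)  01-111(✓)  010-10(✓)  0100-0  01011-(✓)  01111-(✓)  1-0111  1-1000(✓)  1-1001(✓)  1-1011(✓)  1001-1  1010-1(✓)  10100-(✓)  11-100  111-00  1110-0(✓)  1110-1(✓)  11100-(✓)  11101-(✓)
size-2^2 implicants → 0-0-10  01-11-  1-10-1  1-100-  1110--
Unchecked terms (primes): -00010, -01000, -10111, 0-0-10, 0-1111, 0000-1, 00001-, 0011-1, 01-11-, 0100-0, 1-0111, 1-10-1, 1-100-, 1001-1, 11-100, 111-00, 1110--
Minterm coverage:
  m1 ⊆ 0000-1 [E]
  m2 ⊆ -00010,0-0-10,00001-
  m3 ⊆ 0000-1,00001-
  m6 ⊆ 0-0-10 [E]
  m13 ⊆ 0011-1 [E]
  m18 ⊆ 0-0-10,0100-0
  m22 ⊆ 0-0-10,01-11-
  m23 ⊆ -10111,01-11-
  m30 ⊆ 01-11- [E]
  m31 ⊆ 0-1111,01-11-
  m34 ⊆ -00010 [E]
  m37 ⊆ 1001-1 [E]
  m39 ⊆ 1-0111,1001-1
  m40 ⊆ -01000,1-100-
  m41 ⊆ 1-10-1,1-100-
  m43 ⊆ 1-10-1 [E]
  m52 ⊆ 11-100 [E]
  m55 ⊆ -10111,1-0111
  m56 ⊆ 1-100-,111-00,1110--
  m57 ⊆ 1-10-1,1-100-,1110--
  m58 ⊆ 1110-- [E]
  m59 ⊆ 1-10-1,1110--
  m60 ⊆ 11-100,111-00
E = {-00010, 0-0-10, 0000-1, 0011-1, 01-11-, 1-10-1, 1001-1, 11-100, 1110--}

9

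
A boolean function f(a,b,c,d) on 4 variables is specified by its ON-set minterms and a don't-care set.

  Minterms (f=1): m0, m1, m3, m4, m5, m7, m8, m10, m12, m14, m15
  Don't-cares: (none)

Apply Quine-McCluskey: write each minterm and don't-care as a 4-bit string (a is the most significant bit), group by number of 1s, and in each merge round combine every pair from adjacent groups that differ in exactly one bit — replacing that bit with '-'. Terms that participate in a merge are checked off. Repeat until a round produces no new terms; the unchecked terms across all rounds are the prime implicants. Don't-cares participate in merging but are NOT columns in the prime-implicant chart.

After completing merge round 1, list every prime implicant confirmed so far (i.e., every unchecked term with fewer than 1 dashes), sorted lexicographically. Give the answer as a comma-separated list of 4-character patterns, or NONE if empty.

NONE

Round 0: 0000✓ 0001✓ 0011✓ 0100✓ 0101✓ 0111✓ 1000✓ 1010✓ 1100✓ 1110✓ 1111✓
Round 1: -000✓ -100✓ -111 0-00✓ 0-01✓ 0-11✓ 00-1✓ 000-✓ 01-1✓ 010-✓ 1-00✓ 1-10✓ 10-0✓ 11-0✓ 111-
Round 2: --00 0--1 0-0- 1--0
PIs = {--00, -111, 0--1, 0-0-, 1--0, 111-}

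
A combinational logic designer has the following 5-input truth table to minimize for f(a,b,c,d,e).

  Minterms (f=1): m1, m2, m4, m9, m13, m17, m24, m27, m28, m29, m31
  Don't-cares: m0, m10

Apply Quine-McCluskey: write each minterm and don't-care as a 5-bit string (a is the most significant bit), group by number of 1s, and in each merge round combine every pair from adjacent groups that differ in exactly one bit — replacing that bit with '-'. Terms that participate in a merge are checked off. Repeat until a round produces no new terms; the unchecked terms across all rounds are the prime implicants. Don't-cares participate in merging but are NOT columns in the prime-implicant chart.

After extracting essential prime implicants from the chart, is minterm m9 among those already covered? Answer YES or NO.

[col 0] 00000*, 00001*, 00010*, 00100*, 01001*, 01010*, 01101*, 10001*, 11000*, 11011*, 11100*, 11101*, 11111*
[col 1] -0001, -1101, 0-001, 0-010, 00-00, 000-0, 0000-, 01-01, 11-00, 11-11, 111-1, 1110-
Prime implicants: -0001, -1101, 0-001, 0-010, 00-00, 000-0, 0000-, 01-01, 11-00, 11-11, 111-1, 1110-
PI chart (minterm → PIs covering it):
  1 | -0001,0-001,0000-
  2 | 0-010,000-0
  4 | 00-00  (sole → essential)
  9 | 0-001,01-01
  13 | -1101,01-01
  17 | -0001  (sole → essential)
  24 | 11-00  (sole → essential)
  27 | 11-11  (sole → essential)
  28 | 11-00,1110-
  29 | -1101,111-1,1110-
  31 | 11-11,111-1
Essential prime implicants: -0001, 00-00, 11-00, 11-11

NO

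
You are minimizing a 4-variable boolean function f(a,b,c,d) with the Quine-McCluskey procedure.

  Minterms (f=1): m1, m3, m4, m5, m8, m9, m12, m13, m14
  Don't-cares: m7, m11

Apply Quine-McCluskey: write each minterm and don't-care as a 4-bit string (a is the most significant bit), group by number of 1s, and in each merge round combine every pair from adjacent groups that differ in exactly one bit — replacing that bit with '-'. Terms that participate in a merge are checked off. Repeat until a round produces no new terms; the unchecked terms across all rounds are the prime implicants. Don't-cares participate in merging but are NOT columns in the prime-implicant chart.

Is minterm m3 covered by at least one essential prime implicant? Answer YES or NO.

Round 0: 0001✓ 0011✓ 0100✓ 0101✓ 0111✓ 1000✓ 1001✓ 1011✓ 1100✓ 1101✓ 1110✓
Round 1: -001✓ -011✓ -100✓ -101✓ 0-01✓ 0-11✓ 00-1✓ 01-1✓ 010-✓ 1-00✓ 1-01✓ 10-1✓ 100-✓ 11-0 110-✓
Round 2: --01 -0-1 -10- 0--1 1-0-
PIs = {--01, -0-1, -10-, 0--1, 1-0-, 11-0}
Coverage chart:
  m1: --01,-0-1,0--1
  m3: -0-1,0--1
  m4: -10- ←essential
  m5: --01,-10-,0--1
  m8: 1-0- ←essential
  m9: --01,-0-1,1-0-
  m12: -10-,1-0-,11-0
  m13: --01,-10-,1-0-
  m14: 11-0 ←essential
Essential: -10-, 1-0-, 11-0

NO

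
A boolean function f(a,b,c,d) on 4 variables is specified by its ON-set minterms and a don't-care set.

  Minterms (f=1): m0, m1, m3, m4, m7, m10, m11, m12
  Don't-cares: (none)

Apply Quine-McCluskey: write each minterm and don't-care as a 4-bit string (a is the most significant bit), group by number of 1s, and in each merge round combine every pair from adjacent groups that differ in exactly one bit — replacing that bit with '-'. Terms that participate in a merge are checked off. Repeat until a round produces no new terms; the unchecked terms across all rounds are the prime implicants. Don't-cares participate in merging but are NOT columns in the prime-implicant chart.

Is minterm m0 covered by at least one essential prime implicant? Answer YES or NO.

NO

Round 0: 0000✓ 0001✓ 0011✓ 0100✓ 0111✓ 1010✓ 1011✓ 1100✓
Round 1: -011 -100 0-00 0-11 00-1 000- 101-
PIs = {-011, -100, 0-00, 0-11, 00-1, 000-, 101-}
Coverage chart:
  m0: 0-00,000-
  m1: 00-1,000-
  m3: -011,0-11,00-1
  m4: -100,0-00
  m7: 0-11 ←essential
  m10: 101- ←essential
  m11: -011,101-
  m12: -100 ←essential
Essential: -100, 0-11, 101-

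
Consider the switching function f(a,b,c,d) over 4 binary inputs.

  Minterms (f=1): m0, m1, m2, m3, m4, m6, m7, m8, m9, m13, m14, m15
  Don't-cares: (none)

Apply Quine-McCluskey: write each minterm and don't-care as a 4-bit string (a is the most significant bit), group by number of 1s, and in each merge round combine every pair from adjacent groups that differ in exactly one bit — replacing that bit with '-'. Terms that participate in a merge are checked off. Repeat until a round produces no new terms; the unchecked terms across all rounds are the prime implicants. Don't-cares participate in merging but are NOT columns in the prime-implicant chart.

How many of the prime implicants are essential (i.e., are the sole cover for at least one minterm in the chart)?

size-2^0 implicants → 0000(✓)  0001(✓)  0010(✓)  0011(✓)  0100(✓)  0110(✓)  0111(✓)  1000(✓)  1001(✓)  1101(✓)  1110(✓)  1111(✓)
size-2^1 implicants → -000(✓)  -001(✓)  -110(✓)  -111(✓)  0-00(✓)  0-10(✓)  0-11(✓)  00-0(✓)  00-1(✓)  000-(✓)  001-(✓)  01-0(✓)  011-(✓)  1-01  100-(✓)  11-1  111-(✓)
size-2^2 implicants → -00-  -11-  0--0  0-1-  00--
Unchecked terms (primes): -00-, -11-, 0--0, 0-1-, 00--, 1-01, 11-1
Minterm coverage:
  m0 ⊆ -00-,0--0,00--
  m1 ⊆ -00-,00--
  m2 ⊆ 0--0,0-1-,00--
  m3 ⊆ 0-1-,00--
  m4 ⊆ 0--0 [E]
  m6 ⊆ -11-,0--0,0-1-
  m7 ⊆ -11-,0-1-
  m8 ⊆ -00- [E]
  m9 ⊆ -00-,1-01
  m13 ⊆ 1-01,11-1
  m14 ⊆ -11- [E]
  m15 ⊆ -11-,11-1
E = {-00-, -11-, 0--0}

3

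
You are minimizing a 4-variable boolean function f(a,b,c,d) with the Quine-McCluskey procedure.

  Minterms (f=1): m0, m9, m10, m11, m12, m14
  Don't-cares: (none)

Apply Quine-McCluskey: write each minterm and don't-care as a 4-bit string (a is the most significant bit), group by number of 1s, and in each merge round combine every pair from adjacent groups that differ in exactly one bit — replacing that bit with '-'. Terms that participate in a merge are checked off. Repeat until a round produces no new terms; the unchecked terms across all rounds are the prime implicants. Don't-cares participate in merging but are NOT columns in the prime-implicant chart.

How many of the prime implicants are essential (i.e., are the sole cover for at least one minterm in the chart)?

3

size-2^0 implicants → 0000  1001(✓)  1010(✓)  1011(✓)  1100(✓)  1110(✓)
size-2^1 implicants → 1-10  10-1  101-  11-0
Unchecked terms (primes): 0000, 1-10, 10-1, 101-, 11-0
Minterm coverage:
  m0 ⊆ 0000 [E]
  m9 ⊆ 10-1 [E]
  m10 ⊆ 1-10,101-
  m11 ⊆ 10-1,101-
  m12 ⊆ 11-0 [E]
  m14 ⊆ 1-10,11-0
E = {0000, 10-1, 11-0}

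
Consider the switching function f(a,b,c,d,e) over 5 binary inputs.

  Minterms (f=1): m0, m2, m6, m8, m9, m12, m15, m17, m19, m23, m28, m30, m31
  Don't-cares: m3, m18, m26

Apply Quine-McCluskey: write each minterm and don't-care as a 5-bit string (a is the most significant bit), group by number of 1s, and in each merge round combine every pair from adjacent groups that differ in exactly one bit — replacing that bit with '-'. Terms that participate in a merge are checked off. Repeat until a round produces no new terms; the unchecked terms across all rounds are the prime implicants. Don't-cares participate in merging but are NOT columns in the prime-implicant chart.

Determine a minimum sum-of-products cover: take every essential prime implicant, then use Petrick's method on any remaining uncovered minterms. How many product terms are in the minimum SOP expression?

[col 0] 00000*, 00010*, 00011*, 00110*, 01000*, 01001*, 01100*, 01111*, 10001*, 10010*, 10011*, 10111*, 11010*, 11100*, 11110*, 11111*
[col 1] -0010*, -0011*, -1100, -1111, 0-000, 00-10, 000-0, 0001-*, 01-00, 0100-, 1-010, 1-111, 10-11, 100-1, 1001-*, 11-10, 111-0, 1111-
[col 2] -001-
Prime implicants: -001-, -1100, -1111, 0-000, 00-10, 000-0, 01-00, 0100-, 1-010, 1-111, 10-11, 100-1, 11-10, 111-0, 1111-
PI chart (minterm → PIs covering it):
  0 | 0-000,000-0
  2 | -001-,00-10,000-0
  6 | 00-10  (sole → essential)
  8 | 0-000,01-00,0100-
  9 | 0100-  (sole → essential)
  12 | -1100,01-00
  15 | -1111  (sole → essential)
  17 | 100-1  (sole → essential)
  19 | -001-,10-11,100-1
  23 | 1-111,10-11
  28 | -1100,111-0
  30 | 11-10,111-0,1111-
  31 | -1111,1-111,1111-
Essential prime implicants: -1111, 00-10, 0100-, 100-1
Petrick residual → -1100, 0-000, 1-111, 11-10
Minimum SOP uses 8 PIs: bcd'e' + bcde + a'c'd'e' + a'b'de' + a'bc'd' + acde + ab'c'e + abde'

8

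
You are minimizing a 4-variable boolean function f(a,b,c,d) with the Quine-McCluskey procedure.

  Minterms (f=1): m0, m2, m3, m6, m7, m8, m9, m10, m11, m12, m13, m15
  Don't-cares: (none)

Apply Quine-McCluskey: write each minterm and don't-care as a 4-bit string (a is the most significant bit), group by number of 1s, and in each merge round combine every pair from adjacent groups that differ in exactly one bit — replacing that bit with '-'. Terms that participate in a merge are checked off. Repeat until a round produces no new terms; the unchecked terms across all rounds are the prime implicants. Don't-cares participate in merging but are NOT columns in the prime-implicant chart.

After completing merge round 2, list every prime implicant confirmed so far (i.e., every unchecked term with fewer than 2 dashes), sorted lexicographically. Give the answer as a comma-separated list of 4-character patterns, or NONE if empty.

NONE

Round 0: 0000✓ 0010✓ 0011✓ 0110✓ 0111✓ 1000✓ 1001✓ 1010✓ 1011✓ 1100✓ 1101✓ 1111✓
Round 1: -000✓ -010✓ -011✓ -111✓ 0-10✓ 0-11✓ 00-0✓ 001-✓ 011-✓ 1-00✓ 1-01✓ 1-11✓ 10-0✓ 10-1✓ 100-✓ 101-✓ 11-1✓ 110-✓
Round 2: --11 -0-0 -01- 0-1- 1--1 1-0- 10--
PIs = {--11, -0-0, -01-, 0-1-, 1--1, 1-0-, 10--}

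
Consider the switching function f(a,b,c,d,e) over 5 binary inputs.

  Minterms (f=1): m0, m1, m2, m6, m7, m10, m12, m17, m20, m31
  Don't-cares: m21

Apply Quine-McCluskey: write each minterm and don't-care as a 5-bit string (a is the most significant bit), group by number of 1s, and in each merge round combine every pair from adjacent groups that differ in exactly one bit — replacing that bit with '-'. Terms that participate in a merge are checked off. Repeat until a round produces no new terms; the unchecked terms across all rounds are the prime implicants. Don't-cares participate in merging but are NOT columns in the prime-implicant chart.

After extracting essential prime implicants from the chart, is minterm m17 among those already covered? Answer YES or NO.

NO

Round 0: 00000✓ 00001✓ 00010✓ 00110✓ 00111✓ 01010✓ 01100 10001✓ 10100✓ 10101✓ 11111
Round 1: -0001 0-010 00-10 000-0 0000- 0011- 10-01 1010-
PIs = {-0001, 0-010, 00-10, 000-0, 0000-, 0011-, 01100, 10-01, 1010-, 11111}
Coverage chart:
  m0: 000-0,0000-
  m1: -0001,0000-
  m2: 0-010,00-10,000-0
  m6: 00-10,0011-
  m7: 0011- ←essential
  m10: 0-010 ←essential
  m12: 01100 ←essential
  m17: -0001,10-01
  m20: 1010- ←essential
  m31: 11111 ←essential
Essential: 0-010, 0011-, 01100, 1010-, 11111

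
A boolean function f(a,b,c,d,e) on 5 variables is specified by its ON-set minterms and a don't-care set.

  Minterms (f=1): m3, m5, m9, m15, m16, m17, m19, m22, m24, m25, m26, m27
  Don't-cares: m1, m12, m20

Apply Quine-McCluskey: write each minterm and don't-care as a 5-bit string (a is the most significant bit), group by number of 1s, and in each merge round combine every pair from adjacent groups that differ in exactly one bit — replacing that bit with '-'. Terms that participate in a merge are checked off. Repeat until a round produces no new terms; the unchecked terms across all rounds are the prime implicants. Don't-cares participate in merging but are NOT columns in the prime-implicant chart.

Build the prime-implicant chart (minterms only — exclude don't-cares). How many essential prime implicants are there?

size-2^0 implicants → 00001(✓)  00011(✓)  00101(✓)  01001(✓)  01100  01111  10000(✓)  10001(✓)  10011(✓)  10100(✓)  10110(✓)  11000(✓)  11001(✓)  11010(✓)  11011(✓)
size-2^1 implicants → -0001(✓)  -0011(✓)  -1001(✓)  0-001(✓)  00-01  000-1(✓)  1-000(✓)  1-001(✓)  1-011(✓)  10-00  100-1(✓)  1000-(✓)  101-0  110-0(✓)  110-1(✓)  1100-(✓)  1101-(✓)
size-2^2 implicants → --001  -00-1  1-0-1  1-00-  110--
Unchecked terms (primes): --001, -00-1, 00-01, 01100, 01111, 1-0-1, 1-00-, 10-00, 101-0, 110--
Minterm coverage:
  m3 ⊆ -00-1 [E]
  m5 ⊆ 00-01 [E]
  m9 ⊆ --001 [E]
  m15 ⊆ 01111 [E]
  m16 ⊆ 1-00-,10-00
  m17 ⊆ --001,-00-1,1-0-1,1-00-
  m19 ⊆ -00-1,1-0-1
  m22 ⊆ 101-0 [E]
  m24 ⊆ 1-00-,110--
  m25 ⊆ --001,1-0-1,1-00-,110--
  m26 ⊆ 110-- [E]
  m27 ⊆ 1-0-1,110--
E = {--001, -00-1, 00-01, 01111, 101-0, 110--}

6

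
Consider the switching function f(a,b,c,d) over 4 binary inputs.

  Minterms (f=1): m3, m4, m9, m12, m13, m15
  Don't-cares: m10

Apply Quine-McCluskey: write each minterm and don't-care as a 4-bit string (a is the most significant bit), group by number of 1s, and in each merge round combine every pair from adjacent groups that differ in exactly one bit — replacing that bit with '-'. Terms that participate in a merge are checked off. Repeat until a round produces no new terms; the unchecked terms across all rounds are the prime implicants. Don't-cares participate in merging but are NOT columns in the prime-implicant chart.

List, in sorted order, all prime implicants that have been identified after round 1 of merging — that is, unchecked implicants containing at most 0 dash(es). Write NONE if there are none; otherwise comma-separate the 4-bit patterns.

[col 0] 0011, 0100*, 1001*, 1010, 1100*, 1101*, 1111*
[col 1] -100, 1-01, 11-1, 110-
Prime implicants: -100, 0011, 1-01, 1010, 11-1, 110-

0011, 1010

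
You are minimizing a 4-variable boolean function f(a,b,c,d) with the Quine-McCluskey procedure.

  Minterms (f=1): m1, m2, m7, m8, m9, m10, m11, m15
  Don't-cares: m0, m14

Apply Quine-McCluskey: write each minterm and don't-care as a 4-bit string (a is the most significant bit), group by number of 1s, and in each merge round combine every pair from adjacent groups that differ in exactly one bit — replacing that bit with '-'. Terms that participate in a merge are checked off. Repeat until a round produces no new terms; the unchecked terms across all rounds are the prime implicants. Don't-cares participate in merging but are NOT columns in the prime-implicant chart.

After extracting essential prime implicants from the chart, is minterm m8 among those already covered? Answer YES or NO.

Round 0: 0000✓ 0001✓ 0010✓ 0111✓ 1000✓ 1001✓ 1010✓ 1011✓ 1110✓ 1111✓
Round 1: -000✓ -001✓ -010✓ -111 00-0✓ 000-✓ 1-10✓ 1-11✓ 10-0✓ 10-1✓ 100-✓ 101-✓ 111-✓
Round 2: -0-0 -00- 1-1- 10--
PIs = {-0-0, -00-, -111, 1-1-, 10--}
Coverage chart:
  m1: -00- ←essential
  m2: -0-0 ←essential
  m7: -111 ←essential
  m8: -0-0,-00-,10--
  m9: -00-,10--
  m10: -0-0,1-1-,10--
  m11: 1-1-,10--
  m15: -111,1-1-
Essential: -0-0, -00-, -111

YES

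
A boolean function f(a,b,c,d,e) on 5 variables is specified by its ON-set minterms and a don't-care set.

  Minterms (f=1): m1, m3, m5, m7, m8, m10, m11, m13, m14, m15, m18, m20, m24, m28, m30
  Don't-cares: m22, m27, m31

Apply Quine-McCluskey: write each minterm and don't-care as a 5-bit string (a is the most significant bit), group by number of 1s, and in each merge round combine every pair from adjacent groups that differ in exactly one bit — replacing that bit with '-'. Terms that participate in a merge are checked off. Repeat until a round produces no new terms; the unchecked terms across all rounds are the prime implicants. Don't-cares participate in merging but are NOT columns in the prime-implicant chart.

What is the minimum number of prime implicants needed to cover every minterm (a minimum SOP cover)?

[col 0] 00001*, 00011*, 00101*, 00111*, 01000*, 01010*, 01011*, 01101*, 01110*, 01111*, 10010*, 10100*, 10110*, 11000*, 11011*, 11100*, 11110*, 11111*
[col 1] -1000, -1011*, -1110*, -1111*, 0-011*, 0-101*, 0-111*, 00-01*, 00-11*, 000-1*, 001-1*, 01-10*, 01-11*, 010-0, 0101-*, 011-1*, 0111-*, 1-100*, 1-110*, 10-10, 101-0*, 11-00, 11-11*, 111-0*, 1111-*
[col 2] -1-11, -111-, 0--11, 0-1-1, 00--1, 01-1-, 1-1-0
Prime implicants: -1-11, -1000, -111-, 0--11, 0-1-1, 00--1, 01-1-, 010-0, 1-1-0, 10-10, 11-00
PI chart (minterm → PIs covering it):
  1 | 00--1  (sole → essential)
  3 | 0--11,00--1
  5 | 0-1-1,00--1
  7 | 0--11,0-1-1,00--1
  8 | -1000,010-0
  10 | 01-1-,010-0
  11 | -1-11,0--11,01-1-
  13 | 0-1-1  (sole → essential)
  14 | -111-,01-1-
  15 | -1-11,-111-,0--11,0-1-1,01-1-
  18 | 10-10  (sole → essential)
  20 | 1-1-0  (sole → essential)
  24 | -1000,11-00
  28 | 1-1-0,11-00
  30 | -111-,1-1-0
Essential prime implicants: 0-1-1, 00--1, 1-1-0, 10-10
Petrick residual → -1000, 01-1-
Minimum SOP uses 6 PIs: bc'd'e' + a'ce + a'b'e + a'bd + ace' + ab'de'

6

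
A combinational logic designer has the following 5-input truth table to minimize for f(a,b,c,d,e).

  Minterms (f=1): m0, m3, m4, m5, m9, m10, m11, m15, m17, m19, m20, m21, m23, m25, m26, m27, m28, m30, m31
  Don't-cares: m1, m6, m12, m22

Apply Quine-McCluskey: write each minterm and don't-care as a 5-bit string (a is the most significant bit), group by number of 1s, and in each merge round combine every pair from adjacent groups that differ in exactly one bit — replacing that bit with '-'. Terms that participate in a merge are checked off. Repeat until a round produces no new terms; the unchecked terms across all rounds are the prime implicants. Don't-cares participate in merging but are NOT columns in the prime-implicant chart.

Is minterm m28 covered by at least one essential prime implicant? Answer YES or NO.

[col 0] 00000*, 00001*, 00011*, 00100*, 00101*, 00110*, 01001*, 01010*, 01011*, 01100*, 01111*, 10001*, 10011*, 10100*, 10101*, 10110*, 10111*, 11001*, 11010*, 11011*, 11100*, 11110*, 11111*
[col 1] -0001*, -0011*, -0100*, -0101*, -0110*, -1001*, -1010*, -1011*, -1100*, -1111*, 0-001*, 0-011*, 0-100*, 00-00*, 00-01*, 000-1*, 0000-*, 001-0*, 0010-*, 01-11*, 010-1*, 0101-*, 1-001*, 1-011*, 1-100*, 1-110*, 1-111*, 10-01*, 10-11*, 100-1*, 101-0*, 101-1*, 1010-*, 1011-*, 11-10*, 11-11*, 110-1*, 1101-*, 111-0*, 1111-*
[col 2] --001*, --011*, --100, -0-01, -00-1*, -01-0, -010-, -1-11, -10-1*, -101-, 0-0-1*, 00-0-, 1--11, 1-0-1*, 1-1-0, 1-11-, 10--1, 101--, 11-1-
[col 3] --0-1
Prime implicants: --0-1, --100, -0-01, -01-0, -010-, -1-11, -101-, 00-0-, 1--11, 1-1-0, 1-11-, 10--1, 101--, 11-1-
PI chart (minterm → PIs covering it):
  0 | 00-0-  (sole → essential)
  3 | --0-1  (sole → essential)
  4 | --100,-01-0,-010-,00-0-
  5 | -0-01,-010-,00-0-
  9 | --0-1  (sole → essential)
  10 | -101-  (sole → essential)
  11 | --0-1,-1-11,-101-
  15 | -1-11  (sole → essential)
  17 | --0-1,-0-01,10--1
  19 | --0-1,1--11,10--1
  20 | --100,-01-0,-010-,1-1-0,101--
  21 | -0-01,-010-,10--1,101--
  23 | 1--11,1-11-,10--1,101--
  25 | --0-1  (sole → essential)
  26 | -101-,11-1-
  27 | --0-1,-1-11,-101-,1--11,11-1-
  28 | --100,1-1-0
  30 | 1-1-0,1-11-,11-1-
  31 | -1-11,1--11,1-11-,11-1-
Essential prime implicants: --0-1, -1-11, -101-, 00-0-

NO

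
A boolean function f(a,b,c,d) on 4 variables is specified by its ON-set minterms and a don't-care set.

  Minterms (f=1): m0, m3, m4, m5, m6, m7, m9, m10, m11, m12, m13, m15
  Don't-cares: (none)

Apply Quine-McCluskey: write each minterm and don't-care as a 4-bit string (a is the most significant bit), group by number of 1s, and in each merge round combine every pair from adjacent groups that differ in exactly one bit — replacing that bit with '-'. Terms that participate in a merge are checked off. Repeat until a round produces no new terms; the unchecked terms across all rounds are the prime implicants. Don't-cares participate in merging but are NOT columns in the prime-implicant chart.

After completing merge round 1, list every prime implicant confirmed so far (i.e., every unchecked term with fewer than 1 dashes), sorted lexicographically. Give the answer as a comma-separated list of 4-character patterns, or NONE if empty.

NONE

size-2^0 implicants → 0000(✓)  0011(✓)  0100(✓)  0101(✓)  0110(✓)  0111(✓)  1001(✓)  1010(✓)  1011(✓)  1100(✓)  1101(✓)  1111(✓)
size-2^1 implicants → -011(✓)  -100(✓)  -101(✓)  -111(✓)  0-00  0-11(✓)  01-0(✓)  01-1(✓)  010-(✓)  011-(✓)  1-01(✓)  1-11(✓)  10-1(✓)  101-  11-1(✓)  110-(✓)
size-2^2 implicants → --11  -1-1  -10-  01--  1--1
Unchecked terms (primes): --11, -1-1, -10-, 0-00, 01--, 1--1, 101-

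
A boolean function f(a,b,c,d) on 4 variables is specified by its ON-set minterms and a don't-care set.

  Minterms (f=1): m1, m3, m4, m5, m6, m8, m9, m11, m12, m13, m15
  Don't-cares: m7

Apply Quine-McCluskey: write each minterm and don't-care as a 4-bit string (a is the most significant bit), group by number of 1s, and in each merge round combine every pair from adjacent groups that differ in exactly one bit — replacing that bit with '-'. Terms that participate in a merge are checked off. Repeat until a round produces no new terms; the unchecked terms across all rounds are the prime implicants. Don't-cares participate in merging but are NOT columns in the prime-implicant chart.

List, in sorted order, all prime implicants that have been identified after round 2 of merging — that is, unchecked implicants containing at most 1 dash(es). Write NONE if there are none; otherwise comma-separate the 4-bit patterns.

size-2^0 implicants → 0001(✓)  0011(✓)  0100(✓)  0101(✓)  0110(✓)  0111(✓)  1000(✓)  1001(✓)  1011(✓)  1100(✓)  1101(✓)  1111(✓)
size-2^1 implicants → -001(✓)  -011(✓)  -100(✓)  -101(✓)  -111(✓)  0-01(✓)  0-11(✓)  00-1(✓)  01-0(✓)  01-1(✓)  010-(✓)  011-(✓)  1-00(✓)  1-01(✓)  1-11(✓)  10-1(✓)  100-(✓)  11-1(✓)  110-(✓)
size-2^2 implicants → --01(✓)  --11(✓)  -0-1(✓)  -1-1(✓)  -10-  0--1(✓)  01--  1--1(✓)  1-0-
size-2^3 implicants → ---1
Unchecked terms (primes): ---1, -10-, 01--, 1-0-

NONE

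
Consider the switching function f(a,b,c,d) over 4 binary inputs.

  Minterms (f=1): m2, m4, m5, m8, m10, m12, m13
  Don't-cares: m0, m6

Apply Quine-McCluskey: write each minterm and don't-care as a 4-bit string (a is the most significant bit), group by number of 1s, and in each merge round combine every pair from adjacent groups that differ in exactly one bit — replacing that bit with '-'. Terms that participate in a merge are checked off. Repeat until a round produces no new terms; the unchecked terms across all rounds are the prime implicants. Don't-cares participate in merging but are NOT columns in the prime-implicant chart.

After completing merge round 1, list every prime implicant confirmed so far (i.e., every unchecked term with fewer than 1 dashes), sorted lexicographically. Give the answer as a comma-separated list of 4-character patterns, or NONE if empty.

Round 0: 0000✓ 0010✓ 0100✓ 0101✓ 0110✓ 1000✓ 1010✓ 1100✓ 1101✓
Round 1: -000✓ -010✓ -100✓ -101✓ 0-00✓ 0-10✓ 00-0✓ 01-0✓ 010-✓ 1-00✓ 10-0✓ 110-✓
Round 2: --00 -0-0 -10- 0--0
PIs = {--00, -0-0, -10-, 0--0}

NONE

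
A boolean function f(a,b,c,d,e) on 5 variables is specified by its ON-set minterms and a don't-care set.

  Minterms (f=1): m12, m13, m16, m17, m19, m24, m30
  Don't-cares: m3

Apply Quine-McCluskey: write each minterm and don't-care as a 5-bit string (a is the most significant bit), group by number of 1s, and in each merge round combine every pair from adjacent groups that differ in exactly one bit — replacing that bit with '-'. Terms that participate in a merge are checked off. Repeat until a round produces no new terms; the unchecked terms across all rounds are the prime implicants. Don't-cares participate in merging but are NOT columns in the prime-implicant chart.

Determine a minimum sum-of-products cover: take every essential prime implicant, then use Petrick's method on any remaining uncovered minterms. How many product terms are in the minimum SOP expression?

4

Round 0: 00011✓ 01100✓ 01101✓ 10000✓ 10001✓ 10011✓ 11000✓ 11110
Round 1: -0011 0110- 1-000 100-1 1000-
PIs = {-0011, 0110-, 1-000, 100-1, 1000-, 11110}
Coverage chart:
  m12: 0110- ←essential
  m13: 0110- ←essential
  m16: 1-000,1000-
  m17: 100-1,1000-
  m19: -0011,100-1
  m24: 1-000 ←essential
  m30: 11110 ←essential
Essential: 0110-, 1-000, 11110
Petrick residual → 100-1
Min cover (4 terms): a'bcd' + ac'd'e' + ab'c'e + abcde'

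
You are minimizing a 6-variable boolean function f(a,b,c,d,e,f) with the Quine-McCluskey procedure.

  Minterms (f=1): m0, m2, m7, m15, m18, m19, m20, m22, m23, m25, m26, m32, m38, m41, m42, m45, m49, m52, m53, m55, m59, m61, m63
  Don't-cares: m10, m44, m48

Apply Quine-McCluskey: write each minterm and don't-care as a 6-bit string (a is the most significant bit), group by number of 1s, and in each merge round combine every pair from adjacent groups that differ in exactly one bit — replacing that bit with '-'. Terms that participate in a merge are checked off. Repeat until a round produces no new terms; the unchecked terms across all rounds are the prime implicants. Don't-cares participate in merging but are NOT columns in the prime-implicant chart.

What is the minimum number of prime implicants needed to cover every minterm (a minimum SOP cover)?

[col 0] 000000*, 000010*, 000111*, 001010*, 001111*, 010010*, 010011*, 010100*, 010110*, 010111*, 011001, 011010*, 100000*, 100110, 101001*, 101010*, 101100*, 101101*, 110000*, 110001*, 110100*, 110101*, 110111*, 111011*, 111101*, 111111*
[col 1] -00000, -01010, -10100, -10111, 0-0010*, 0-0111, 0-1010*, 00-010*, 00-111, 0000-0, 01-010*, 010-10*, 010-11*, 01001-*, 0101-0, 01011-*, 1-0000, 1-1101, 101-01, 10110-, 11-101*, 11-111*, 110-00*, 110-01*, 11000-*, 1101-1*, 11010-*, 111-11, 1111-1*
[col 2] 0--010, 010-1-, 11-1-1, 110-0-
Prime implicants: -00000, -01010, -10100, -10111, 0--010, 0-0111, 00-111, 0000-0, 010-1-, 0101-0, 011001, 1-0000, 1-1101, 100110, 101-01, 10110-, 11-1-1, 110-0-, 111-11
PI chart (minterm → PIs covering it):
  0 | -00000,0000-0
  2 | 0--010,0000-0
  7 | 0-0111,00-111
  15 | 00-111  (sole → essential)
  18 | 0--010,010-1-
  19 | 010-1-  (sole → essential)
  20 | -10100,0101-0
  22 | 010-1-,0101-0
  23 | -10111,0-0111,010-1-
  25 | 011001  (sole → essential)
  26 | 0--010  (sole → essential)
  32 | -00000,1-0000
  38 | 100110  (sole → essential)
  41 | 101-01  (sole → essential)
  42 | -01010  (sole → essential)
  45 | 1-1101,101-01,10110-
  49 | 110-0-  (sole → essential)
  52 | -10100,110-0-
  53 | 11-1-1,110-0-
  55 | -10111,11-1-1
  59 | 111-11  (sole → essential)
  61 | 1-1101,11-1-1
  63 | 11-1-1,111-11
Essential prime implicants: -01010, 0--010, 00-111, 010-1-, 011001, 100110, 101-01, 110-0-, 111-11
Petrick residual → -00000, -10100, 11-1-1
Minimum SOP uses 12 PIs: b'c'd'e'f' + b'cd'ef' + bc'de'f' + a'd'ef' + a'b'def + a'bc'e + a'bcd'e'f + ab'c'def' + ab'ce'f + abdf + abc'e' + abcef

12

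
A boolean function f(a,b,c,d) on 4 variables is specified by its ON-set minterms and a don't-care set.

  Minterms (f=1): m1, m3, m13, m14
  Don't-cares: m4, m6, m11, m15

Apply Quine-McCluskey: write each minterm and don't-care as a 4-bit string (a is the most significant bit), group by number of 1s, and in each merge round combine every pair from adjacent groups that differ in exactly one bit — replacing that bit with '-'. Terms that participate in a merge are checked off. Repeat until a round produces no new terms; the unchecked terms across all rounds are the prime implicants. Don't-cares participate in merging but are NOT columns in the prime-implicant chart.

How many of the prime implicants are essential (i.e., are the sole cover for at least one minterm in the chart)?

size-2^0 implicants → 0001(✓)  0011(✓)  0100(✓)  0110(✓)  1011(✓)  1101(✓)  1110(✓)  1111(✓)
size-2^1 implicants → -011  -110  00-1  01-0  1-11  11-1  111-
Unchecked terms (primes): -011, -110, 00-1, 01-0, 1-11, 11-1, 111-
Minterm coverage:
  m1 ⊆ 00-1 [E]
  m3 ⊆ -011,00-1
  m13 ⊆ 11-1 [E]
  m14 ⊆ -110,111-
E = {00-1, 11-1}

2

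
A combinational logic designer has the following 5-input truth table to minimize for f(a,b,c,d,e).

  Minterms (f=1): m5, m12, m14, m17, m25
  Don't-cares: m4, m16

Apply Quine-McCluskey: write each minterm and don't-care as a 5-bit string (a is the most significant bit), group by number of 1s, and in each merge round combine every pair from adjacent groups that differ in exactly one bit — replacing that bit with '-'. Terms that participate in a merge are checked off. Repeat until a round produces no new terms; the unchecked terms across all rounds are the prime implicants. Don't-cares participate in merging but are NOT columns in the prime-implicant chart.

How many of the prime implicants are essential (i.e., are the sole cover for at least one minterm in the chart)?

Round 0: 00100✓ 00101✓ 01100✓ 01110✓ 10000✓ 10001✓ 11001✓
Round 1: 0-100 0010- 011-0 1-001 1000-
PIs = {0-100, 0010-, 011-0, 1-001, 1000-}
Coverage chart:
  m5: 0010- ←essential
  m12: 0-100,011-0
  m14: 011-0 ←essential
  m17: 1-001,1000-
  m25: 1-001 ←essential
Essential: 0010-, 011-0, 1-001

3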